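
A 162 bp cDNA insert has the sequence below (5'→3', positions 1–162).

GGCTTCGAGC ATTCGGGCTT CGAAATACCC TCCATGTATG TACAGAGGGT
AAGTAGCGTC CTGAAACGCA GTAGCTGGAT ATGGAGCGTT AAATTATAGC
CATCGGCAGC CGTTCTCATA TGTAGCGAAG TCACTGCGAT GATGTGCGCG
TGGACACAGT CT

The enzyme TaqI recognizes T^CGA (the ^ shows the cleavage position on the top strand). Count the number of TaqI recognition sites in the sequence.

2

TCGA occurs starting at positions 5, 20.
TaqI cuts at 2 sites.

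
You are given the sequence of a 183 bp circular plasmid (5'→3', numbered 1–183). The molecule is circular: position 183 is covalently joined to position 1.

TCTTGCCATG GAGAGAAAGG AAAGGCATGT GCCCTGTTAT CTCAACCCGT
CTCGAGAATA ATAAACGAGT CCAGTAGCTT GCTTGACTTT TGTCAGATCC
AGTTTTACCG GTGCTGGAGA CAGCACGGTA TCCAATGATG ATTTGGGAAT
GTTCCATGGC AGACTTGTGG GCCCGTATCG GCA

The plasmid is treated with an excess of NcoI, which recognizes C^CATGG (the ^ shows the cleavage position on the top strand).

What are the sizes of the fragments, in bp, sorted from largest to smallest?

148, 35 bp

NcoI sites (CCATGG) start at positions 6, 154.
NcoI cuts after the first base of each site, so after positions 6, 154.
Circular molecule, 2 cuts → 2 fragments:
  7–154 → 148 bp
  155–183 then 1–6 → 29 + 6 = 35 bp
Sorted largest to smallest: 148, 35 bp.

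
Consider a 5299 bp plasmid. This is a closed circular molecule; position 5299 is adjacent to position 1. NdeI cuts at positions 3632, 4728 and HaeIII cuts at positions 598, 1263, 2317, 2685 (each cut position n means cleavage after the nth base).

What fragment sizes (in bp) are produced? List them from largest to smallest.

Combined cut positions (sorted): 598, 1263, 2317, 2685, 3632, 4728.
Circular molecule, 6 cuts → 6 fragments:
  1263 − 598 = 665 bp
  2317 − 1263 = 1054 bp
  2685 − 2317 = 368 bp
  3632 − 2685 = 947 bp
  4728 − 3632 = 1096 bp
  wrap: 5299 − 4728 + 598 = 1169 bp
Sorted largest to smallest: 1169, 1096, 1054, 947, 665, 368 bp.

1169, 1096, 1054, 947, 665, 368 bp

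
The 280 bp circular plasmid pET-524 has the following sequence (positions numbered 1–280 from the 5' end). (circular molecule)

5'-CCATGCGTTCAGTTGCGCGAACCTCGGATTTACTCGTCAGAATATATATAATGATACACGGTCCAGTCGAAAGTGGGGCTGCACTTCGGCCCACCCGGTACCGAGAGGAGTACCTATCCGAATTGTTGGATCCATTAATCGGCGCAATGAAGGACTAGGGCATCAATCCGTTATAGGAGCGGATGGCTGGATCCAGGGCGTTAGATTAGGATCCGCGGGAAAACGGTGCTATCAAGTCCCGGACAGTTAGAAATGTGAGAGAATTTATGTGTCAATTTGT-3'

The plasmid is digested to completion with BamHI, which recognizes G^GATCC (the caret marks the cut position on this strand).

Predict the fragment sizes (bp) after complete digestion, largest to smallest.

BamHI sites (GGATCC) start at positions 128, 189, 209.
BamHI cuts after the first base of each site, so after positions 128, 189, 209.
Circular molecule, 3 cuts → 3 fragments:
  129–189 → 61 bp
  190–209 → 20 bp
  210–280 then 1–128 → 71 + 128 = 199 bp
Sorted largest to smallest: 199, 61, 20 bp.

199, 61, 20 bp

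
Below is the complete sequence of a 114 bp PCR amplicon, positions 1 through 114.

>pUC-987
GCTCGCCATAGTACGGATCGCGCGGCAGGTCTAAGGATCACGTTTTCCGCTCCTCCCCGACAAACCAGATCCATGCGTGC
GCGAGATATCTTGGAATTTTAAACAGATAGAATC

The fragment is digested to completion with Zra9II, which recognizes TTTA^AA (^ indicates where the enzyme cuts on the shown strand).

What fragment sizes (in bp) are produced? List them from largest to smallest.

The Zra9II site (TTTAAA) starts at position 98.
Zra9II cuts after base 4 of each site, so after position 101.
Linear molecule, 1 cut → 2 fragments:
  1–101 → 101 bp
  102–114 → 13 bp
Sorted largest to smallest: 101, 13 bp.

101, 13 bp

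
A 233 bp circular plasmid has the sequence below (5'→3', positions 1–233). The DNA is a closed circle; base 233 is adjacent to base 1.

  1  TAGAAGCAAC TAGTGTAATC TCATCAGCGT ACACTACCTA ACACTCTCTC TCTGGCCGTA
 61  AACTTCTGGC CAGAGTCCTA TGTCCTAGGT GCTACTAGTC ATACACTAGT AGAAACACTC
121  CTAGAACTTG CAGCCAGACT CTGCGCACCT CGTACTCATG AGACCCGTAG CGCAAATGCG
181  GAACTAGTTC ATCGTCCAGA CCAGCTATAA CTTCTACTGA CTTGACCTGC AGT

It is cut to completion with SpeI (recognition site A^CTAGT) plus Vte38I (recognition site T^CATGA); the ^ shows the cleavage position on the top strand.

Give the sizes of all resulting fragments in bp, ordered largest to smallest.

85, 59, 51, 27, 11 bp

SpeI sites (ACTAGT) start at positions 9, 94, 105, 183.
SpeI cuts after the first base of each site, so after positions 9, 94, 105, 183.
The Vte38I site (TCATGA) starts at position 156.
Vte38I cuts after the first base of each site, so after position 156.
Combined cut positions: 9, 94, 105, 156, 183.
Circular molecule, 5 cuts → 5 fragments:
  10–94 → 85 bp
  95–105 → 11 bp
  106–156 → 51 bp
  157–183 → 27 bp
  184–233 then 1–9 → 50 + 9 = 59 bp
Sorted largest to smallest: 85, 59, 51, 27, 11 bp.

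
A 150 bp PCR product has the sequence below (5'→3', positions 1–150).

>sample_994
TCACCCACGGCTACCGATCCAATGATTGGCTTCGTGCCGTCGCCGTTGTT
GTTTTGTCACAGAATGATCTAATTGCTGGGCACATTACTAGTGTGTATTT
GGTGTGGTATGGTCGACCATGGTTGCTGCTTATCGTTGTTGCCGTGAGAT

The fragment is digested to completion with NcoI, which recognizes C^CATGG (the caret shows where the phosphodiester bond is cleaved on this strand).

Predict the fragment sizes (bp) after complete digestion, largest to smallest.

The NcoI site (CCATGG) starts at position 117.
NcoI cuts after the first base of each site, so after position 117.
Linear molecule, 1 cut → 2 fragments:
  1–117 → 117 bp
  118–150 → 33 bp
Sorted largest to smallest: 117, 33 bp.

117, 33 bp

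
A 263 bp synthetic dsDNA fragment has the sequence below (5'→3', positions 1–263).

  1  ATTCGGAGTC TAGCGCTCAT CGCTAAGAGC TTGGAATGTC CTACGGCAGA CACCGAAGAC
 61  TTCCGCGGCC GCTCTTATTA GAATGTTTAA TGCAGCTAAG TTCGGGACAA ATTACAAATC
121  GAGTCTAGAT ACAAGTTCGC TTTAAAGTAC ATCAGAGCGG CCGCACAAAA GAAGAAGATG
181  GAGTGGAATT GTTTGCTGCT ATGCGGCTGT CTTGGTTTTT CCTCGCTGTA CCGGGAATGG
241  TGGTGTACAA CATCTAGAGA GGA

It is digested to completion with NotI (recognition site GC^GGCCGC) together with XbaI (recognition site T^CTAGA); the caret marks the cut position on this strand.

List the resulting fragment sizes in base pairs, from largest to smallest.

95, 66, 58, 34, 10 bp

NotI sites (GCGGCCGC) start at positions 65, 157.
NotI cuts after base 2 of each site, so after positions 66, 158.
XbaI sites (TCTAGA) start at positions 124, 253.
XbaI cuts after the first base of each site, so after positions 124, 253.
Combined cut positions: 66, 124, 158, 253.
Linear molecule, 4 cuts → 5 fragments:
  1–66 → 66 bp
  67–124 → 58 bp
  125–158 → 34 bp
  159–253 → 95 bp
  254–263 → 10 bp
Sorted largest to smallest: 95, 66, 58, 34, 10 bp.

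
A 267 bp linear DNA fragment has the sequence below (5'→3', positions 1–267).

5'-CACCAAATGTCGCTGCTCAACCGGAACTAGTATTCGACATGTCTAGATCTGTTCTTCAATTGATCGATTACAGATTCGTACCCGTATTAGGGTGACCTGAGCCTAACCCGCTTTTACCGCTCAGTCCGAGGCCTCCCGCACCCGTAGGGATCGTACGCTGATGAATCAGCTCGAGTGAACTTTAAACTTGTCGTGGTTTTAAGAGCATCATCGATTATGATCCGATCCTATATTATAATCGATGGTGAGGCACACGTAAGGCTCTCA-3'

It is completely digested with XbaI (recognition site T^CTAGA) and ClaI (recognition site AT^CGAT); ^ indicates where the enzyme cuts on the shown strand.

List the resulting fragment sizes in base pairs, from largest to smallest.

The XbaI site (TCTAGA) starts at position 42.
XbaI cuts after the first base of each site, so after position 42.
ClaI sites (ATCGAT) start at positions 63, 210, 238.
ClaI cuts after base 2 of each site, so after positions 64, 211, 239.
Combined cut positions: 42, 64, 211, 239.
Linear molecule, 4 cuts → 5 fragments:
  1–42 → 42 bp
  43–64 → 22 bp
  65–211 → 147 bp
  212–239 → 28 bp
  240–267 → 28 bp
Sorted largest to smallest: 147, 42, 28, 28, 22 bp.

147, 42, 28, 28, 22 bp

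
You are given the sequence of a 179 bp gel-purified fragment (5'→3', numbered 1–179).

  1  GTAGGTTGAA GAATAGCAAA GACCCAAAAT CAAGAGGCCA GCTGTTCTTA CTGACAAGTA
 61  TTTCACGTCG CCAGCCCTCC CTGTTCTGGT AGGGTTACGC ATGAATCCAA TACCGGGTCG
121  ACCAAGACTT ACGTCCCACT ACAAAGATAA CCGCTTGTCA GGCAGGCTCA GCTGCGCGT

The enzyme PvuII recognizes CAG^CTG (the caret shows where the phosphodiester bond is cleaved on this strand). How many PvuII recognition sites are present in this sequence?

2

CAGCTG occurs starting at positions 39, 169.
PvuII cuts at 2 sites.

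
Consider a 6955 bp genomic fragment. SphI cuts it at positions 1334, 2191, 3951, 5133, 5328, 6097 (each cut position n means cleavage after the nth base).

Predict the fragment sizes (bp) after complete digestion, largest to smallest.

1760, 1334, 1182, 858, 857, 769, 195 bp

Linear molecule, 6 cuts → 7 fragments:
  1334 − 0 = 1334 bp
  2191 − 1334 = 857 bp
  3951 − 2191 = 1760 bp
  5133 − 3951 = 1182 bp
  5328 − 5133 = 195 bp
  6097 − 5328 = 769 bp
  6955 − 6097 = 858 bp
Sorted largest to smallest: 1760, 1334, 1182, 858, 857, 769, 195 bp.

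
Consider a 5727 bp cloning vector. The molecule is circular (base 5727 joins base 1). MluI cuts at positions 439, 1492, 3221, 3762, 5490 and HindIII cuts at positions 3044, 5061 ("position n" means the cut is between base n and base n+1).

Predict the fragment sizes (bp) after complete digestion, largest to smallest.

Combined cut positions (sorted): 439, 1492, 3044, 3221, 3762, 5061, 5490.
Circular molecule, 7 cuts → 7 fragments:
  1492 − 439 = 1053 bp
  3044 − 1492 = 1552 bp
  3221 − 3044 = 177 bp
  3762 − 3221 = 541 bp
  5061 − 3762 = 1299 bp
  5490 − 5061 = 429 bp
  wrap: 5727 − 5490 + 439 = 676 bp
Sorted largest to smallest: 1552, 1299, 1053, 676, 541, 429, 177 bp.

1552, 1299, 1053, 676, 541, 429, 177 bp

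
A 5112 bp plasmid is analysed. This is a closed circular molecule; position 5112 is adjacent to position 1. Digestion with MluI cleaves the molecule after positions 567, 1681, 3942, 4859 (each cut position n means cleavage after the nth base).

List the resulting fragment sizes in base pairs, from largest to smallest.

Circular molecule, 4 cuts → 4 fragments:
  1681 − 567 = 1114 bp
  3942 − 1681 = 2261 bp
  4859 − 3942 = 917 bp
  wrap: 5112 − 4859 + 567 = 820 bp
Sorted largest to smallest: 2261, 1114, 917, 820 bp.

2261, 1114, 917, 820 bp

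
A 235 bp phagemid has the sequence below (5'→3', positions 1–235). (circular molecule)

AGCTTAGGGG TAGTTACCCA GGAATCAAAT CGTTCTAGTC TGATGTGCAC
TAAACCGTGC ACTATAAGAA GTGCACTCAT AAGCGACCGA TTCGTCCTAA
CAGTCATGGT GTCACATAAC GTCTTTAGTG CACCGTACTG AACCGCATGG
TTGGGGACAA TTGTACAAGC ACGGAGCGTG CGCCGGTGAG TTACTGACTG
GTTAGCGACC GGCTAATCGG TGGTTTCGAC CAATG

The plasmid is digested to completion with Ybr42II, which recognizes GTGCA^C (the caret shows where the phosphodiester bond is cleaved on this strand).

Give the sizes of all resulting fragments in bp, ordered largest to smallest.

Ybr42II sites (GTGCAC) start at positions 45, 57, 71, 128.
Ybr42II cuts after base 5 of each site (before the last base), so after positions 49, 61, 75, 132.
Circular molecule, 4 cuts → 4 fragments:
  50–61 → 12 bp
  62–75 → 14 bp
  76–132 → 57 bp
  133–235 then 1–49 → 103 + 49 = 152 bp
Sorted largest to smallest: 152, 57, 14, 12 bp.

152, 57, 14, 12 bp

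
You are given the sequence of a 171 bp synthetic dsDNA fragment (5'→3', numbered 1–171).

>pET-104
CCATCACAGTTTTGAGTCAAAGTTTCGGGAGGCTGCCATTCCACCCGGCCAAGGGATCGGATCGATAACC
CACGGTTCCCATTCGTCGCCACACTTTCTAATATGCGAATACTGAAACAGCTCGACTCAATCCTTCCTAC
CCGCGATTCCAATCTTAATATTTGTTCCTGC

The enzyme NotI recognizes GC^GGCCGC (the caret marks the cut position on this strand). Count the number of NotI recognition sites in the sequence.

No occurrence of GCGGCCGC is present in the sequence.
NotI does not cut: 0 sites.

0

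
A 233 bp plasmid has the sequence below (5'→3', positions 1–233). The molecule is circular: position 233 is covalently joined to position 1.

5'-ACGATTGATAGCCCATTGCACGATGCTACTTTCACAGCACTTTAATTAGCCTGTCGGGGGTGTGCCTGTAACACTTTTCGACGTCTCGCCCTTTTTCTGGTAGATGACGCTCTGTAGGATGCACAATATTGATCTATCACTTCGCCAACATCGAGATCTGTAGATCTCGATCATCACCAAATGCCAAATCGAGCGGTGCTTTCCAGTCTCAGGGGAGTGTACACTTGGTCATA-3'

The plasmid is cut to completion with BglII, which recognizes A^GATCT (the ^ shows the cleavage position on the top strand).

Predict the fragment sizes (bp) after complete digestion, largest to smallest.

BglII sites (AGATCT) start at positions 154, 162.
BglII cuts after the first base of each site, so after positions 154, 162.
Circular molecule, 2 cuts → 2 fragments:
  155–162 → 8 bp
  163–233 then 1–154 → 71 + 154 = 225 bp
Sorted largest to smallest: 225, 8 bp.

225, 8 bp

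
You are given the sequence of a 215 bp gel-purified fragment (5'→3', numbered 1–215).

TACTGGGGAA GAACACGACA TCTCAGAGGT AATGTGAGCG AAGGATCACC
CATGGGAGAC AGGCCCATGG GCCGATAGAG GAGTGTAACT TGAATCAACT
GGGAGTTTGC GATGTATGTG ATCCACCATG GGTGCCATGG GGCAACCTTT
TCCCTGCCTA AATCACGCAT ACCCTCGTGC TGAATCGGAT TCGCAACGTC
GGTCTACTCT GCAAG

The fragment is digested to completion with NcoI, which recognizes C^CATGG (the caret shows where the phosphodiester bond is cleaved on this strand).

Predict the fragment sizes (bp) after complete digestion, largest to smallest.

NcoI sites (CCATGG) start at positions 50, 65, 126, 135.
NcoI cuts after the first base of each site, so after positions 50, 65, 126, 135.
Linear molecule, 4 cuts → 5 fragments:
  1–50 → 50 bp
  51–65 → 15 bp
  66–126 → 61 bp
  127–135 → 9 bp
  136–215 → 80 bp
Sorted largest to smallest: 80, 61, 50, 15, 9 bp.

80, 61, 50, 15, 9 bp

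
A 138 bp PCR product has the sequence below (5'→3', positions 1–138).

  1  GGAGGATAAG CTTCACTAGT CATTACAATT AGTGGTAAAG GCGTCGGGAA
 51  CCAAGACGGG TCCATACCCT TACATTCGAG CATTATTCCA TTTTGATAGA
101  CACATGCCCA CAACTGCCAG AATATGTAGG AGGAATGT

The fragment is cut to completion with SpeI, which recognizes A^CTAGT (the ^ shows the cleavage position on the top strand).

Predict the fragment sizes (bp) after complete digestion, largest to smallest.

The SpeI site (ACTAGT) starts at position 15.
SpeI cuts after the first base of each site, so after position 15.
Linear molecule, 1 cut → 2 fragments:
  1–15 → 15 bp
  16–138 → 123 bp
Sorted largest to smallest: 123, 15 bp.

123, 15 bp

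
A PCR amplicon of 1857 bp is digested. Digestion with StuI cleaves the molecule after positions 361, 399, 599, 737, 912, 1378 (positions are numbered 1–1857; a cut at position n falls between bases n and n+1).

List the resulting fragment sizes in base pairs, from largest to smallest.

479, 466, 361, 200, 175, 138, 38 bp

Linear molecule, 6 cuts → 7 fragments:
  361 − 0 = 361 bp
  399 − 361 = 38 bp
  599 − 399 = 200 bp
  737 − 599 = 138 bp
  912 − 737 = 175 bp
  1378 − 912 = 466 bp
  1857 − 1378 = 479 bp
Sorted largest to smallest: 479, 466, 361, 200, 175, 138, 38 bp.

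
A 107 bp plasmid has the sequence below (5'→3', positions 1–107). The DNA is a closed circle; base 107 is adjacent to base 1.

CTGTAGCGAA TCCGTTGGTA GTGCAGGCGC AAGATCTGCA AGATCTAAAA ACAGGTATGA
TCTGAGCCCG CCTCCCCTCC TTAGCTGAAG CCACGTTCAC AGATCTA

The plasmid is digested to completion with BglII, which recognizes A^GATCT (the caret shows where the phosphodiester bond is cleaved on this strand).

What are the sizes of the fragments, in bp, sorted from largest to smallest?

BglII sites (AGATCT) start at positions 32, 41, 101.
BglII cuts after the first base of each site, so after positions 32, 41, 101.
Circular molecule, 3 cuts → 3 fragments:
  33–41 → 9 bp
  42–101 → 60 bp
  102–107 then 1–32 → 6 + 32 = 38 bp
Sorted largest to smallest: 60, 38, 9 bp.

60, 38, 9 bp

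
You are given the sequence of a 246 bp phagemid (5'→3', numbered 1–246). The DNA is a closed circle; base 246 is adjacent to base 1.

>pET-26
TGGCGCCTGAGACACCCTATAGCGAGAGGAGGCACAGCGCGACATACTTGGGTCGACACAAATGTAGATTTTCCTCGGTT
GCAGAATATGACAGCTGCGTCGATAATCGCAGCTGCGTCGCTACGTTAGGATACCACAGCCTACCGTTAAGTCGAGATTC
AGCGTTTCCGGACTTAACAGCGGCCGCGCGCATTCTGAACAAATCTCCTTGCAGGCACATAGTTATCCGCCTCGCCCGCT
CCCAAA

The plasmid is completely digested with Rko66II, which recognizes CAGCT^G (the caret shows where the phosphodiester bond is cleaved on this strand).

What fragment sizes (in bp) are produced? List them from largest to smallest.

228, 18 bp

Rko66II sites (CAGCTG) start at positions 92, 110.
Rko66II cuts after base 5 of each site (before the last base), so after positions 96, 114.
Circular molecule, 2 cuts → 2 fragments:
  97–114 → 18 bp
  115–246 then 1–96 → 132 + 96 = 228 bp
Sorted largest to smallest: 228, 18 bp.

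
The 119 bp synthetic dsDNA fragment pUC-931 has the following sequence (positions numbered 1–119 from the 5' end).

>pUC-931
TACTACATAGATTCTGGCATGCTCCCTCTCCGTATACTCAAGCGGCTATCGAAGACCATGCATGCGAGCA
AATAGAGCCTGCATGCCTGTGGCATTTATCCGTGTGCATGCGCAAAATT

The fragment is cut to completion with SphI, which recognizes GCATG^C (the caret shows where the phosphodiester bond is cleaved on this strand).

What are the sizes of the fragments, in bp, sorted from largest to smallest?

43, 25, 21, 21, 9 bp

SphI sites (GCATGC) start at positions 17, 60, 81, 106.
SphI cuts after base 5 of each site (before the last base), so after positions 21, 64, 85, 110.
Linear molecule, 4 cuts → 5 fragments:
  1–21 → 21 bp
  22–64 → 43 bp
  65–85 → 21 bp
  86–110 → 25 bp
  111–119 → 9 bp
Sorted largest to smallest: 43, 25, 21, 21, 9 bp.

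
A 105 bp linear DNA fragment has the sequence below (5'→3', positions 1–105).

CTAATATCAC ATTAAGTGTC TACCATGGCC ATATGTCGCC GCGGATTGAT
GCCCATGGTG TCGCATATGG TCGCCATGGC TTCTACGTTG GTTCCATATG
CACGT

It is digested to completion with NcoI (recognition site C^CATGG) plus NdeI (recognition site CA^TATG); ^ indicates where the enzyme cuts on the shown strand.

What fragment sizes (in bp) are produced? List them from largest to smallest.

23, 22, 22, 12, 9, 9, 8 bp

NcoI sites (CCATGG) start at positions 23, 53, 74.
NcoI cuts after the first base of each site, so after positions 23, 53, 74.
NdeI sites (CATATG) start at positions 30, 64, 95.
NdeI cuts after base 2 of each site, so after positions 31, 65, 96.
Combined cut positions: 23, 31, 53, 65, 74, 96.
Linear molecule, 6 cuts → 7 fragments:
  1–23 → 23 bp
  24–31 → 8 bp
  32–53 → 22 bp
  54–65 → 12 bp
  66–74 → 9 bp
  75–96 → 22 bp
  97–105 → 9 bp
Sorted largest to smallest: 23, 22, 22, 12, 9, 9, 8 bp.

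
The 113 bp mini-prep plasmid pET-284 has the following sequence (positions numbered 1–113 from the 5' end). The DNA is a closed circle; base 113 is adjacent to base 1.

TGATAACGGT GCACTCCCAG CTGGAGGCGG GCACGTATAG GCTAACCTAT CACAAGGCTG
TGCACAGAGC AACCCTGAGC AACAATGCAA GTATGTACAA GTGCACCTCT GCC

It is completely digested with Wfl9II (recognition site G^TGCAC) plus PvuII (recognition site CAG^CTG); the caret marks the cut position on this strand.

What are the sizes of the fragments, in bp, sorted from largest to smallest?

41, 40, 21, 11 bp

Wfl9II sites (GTGCAC) start at positions 9, 60, 101.
Wfl9II cuts after the first base of each site, so after positions 9, 60, 101.
The PvuII site (CAGCTG) starts at position 18.
PvuII cuts after base 3 of each site, so after position 20.
Combined cut positions: 9, 20, 60, 101.
Circular molecule, 4 cuts → 4 fragments:
  10–20 → 11 bp
  21–60 → 40 bp
  61–101 → 41 bp
  102–113 then 1–9 → 12 + 9 = 21 bp
Sorted largest to smallest: 41, 40, 21, 11 bp.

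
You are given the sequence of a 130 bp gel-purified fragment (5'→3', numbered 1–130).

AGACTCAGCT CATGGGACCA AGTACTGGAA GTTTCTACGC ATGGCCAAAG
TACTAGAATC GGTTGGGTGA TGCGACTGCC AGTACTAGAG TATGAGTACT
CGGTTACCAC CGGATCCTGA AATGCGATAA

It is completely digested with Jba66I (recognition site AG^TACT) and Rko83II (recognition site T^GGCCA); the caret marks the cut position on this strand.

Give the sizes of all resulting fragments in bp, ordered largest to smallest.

34, 32, 22, 20, 14, 8 bp

Jba66I sites (AGTACT) start at positions 21, 49, 81, 95.
Jba66I cuts after base 2 of each site, so after positions 22, 50, 82, 96.
The Rko83II site (TGGCCA) starts at position 42.
Rko83II cuts after the first base of each site, so after position 42.
Combined cut positions: 22, 42, 50, 82, 96.
Linear molecule, 5 cuts → 6 fragments:
  1–22 → 22 bp
  23–42 → 20 bp
  43–50 → 8 bp
  51–82 → 32 bp
  83–96 → 14 bp
  97–130 → 34 bp
Sorted largest to smallest: 34, 32, 22, 20, 14, 8 bp.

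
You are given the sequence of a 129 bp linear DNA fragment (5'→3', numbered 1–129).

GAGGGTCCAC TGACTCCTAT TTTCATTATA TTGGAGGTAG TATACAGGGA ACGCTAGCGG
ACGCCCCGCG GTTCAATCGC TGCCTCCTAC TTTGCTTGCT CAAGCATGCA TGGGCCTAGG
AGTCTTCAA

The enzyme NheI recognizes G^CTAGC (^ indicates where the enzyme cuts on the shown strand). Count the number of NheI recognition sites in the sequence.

1

GCTAGC occurs starting at position 53.
NheI cuts at 1 site.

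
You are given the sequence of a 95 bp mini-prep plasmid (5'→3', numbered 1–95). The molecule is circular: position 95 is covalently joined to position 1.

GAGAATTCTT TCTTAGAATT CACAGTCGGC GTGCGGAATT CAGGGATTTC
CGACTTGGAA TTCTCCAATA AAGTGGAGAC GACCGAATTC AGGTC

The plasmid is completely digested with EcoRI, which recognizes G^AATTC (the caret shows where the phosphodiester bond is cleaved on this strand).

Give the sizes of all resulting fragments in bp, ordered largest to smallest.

EcoRI sites (GAATTC) start at positions 3, 16, 36, 58, 85.
EcoRI cuts after the first base of each site, so after positions 3, 16, 36, 58, 85.
Circular molecule, 5 cuts → 5 fragments:
  4–16 → 13 bp
  17–36 → 20 bp
  37–58 → 22 bp
  59–85 → 27 bp
  86–95 then 1–3 → 10 + 3 = 13 bp
Sorted largest to smallest: 27, 22, 20, 13, 13 bp.

27, 22, 20, 13, 13 bp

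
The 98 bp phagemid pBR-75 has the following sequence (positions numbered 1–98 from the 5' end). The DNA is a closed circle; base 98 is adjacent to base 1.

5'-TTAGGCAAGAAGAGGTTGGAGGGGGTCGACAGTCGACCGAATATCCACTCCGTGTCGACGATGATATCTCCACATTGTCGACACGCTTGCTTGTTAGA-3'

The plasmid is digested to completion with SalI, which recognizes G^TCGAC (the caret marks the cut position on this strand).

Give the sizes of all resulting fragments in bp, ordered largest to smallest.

46, 23, 22, 7 bp

SalI sites (GTCGAC) start at positions 25, 32, 54, 77.
SalI cuts after the first base of each site, so after positions 25, 32, 54, 77.
Circular molecule, 4 cuts → 4 fragments:
  26–32 → 7 bp
  33–54 → 22 bp
  55–77 → 23 bp
  78–98 then 1–25 → 21 + 25 = 46 bp
Sorted largest to smallest: 46, 23, 22, 7 bp.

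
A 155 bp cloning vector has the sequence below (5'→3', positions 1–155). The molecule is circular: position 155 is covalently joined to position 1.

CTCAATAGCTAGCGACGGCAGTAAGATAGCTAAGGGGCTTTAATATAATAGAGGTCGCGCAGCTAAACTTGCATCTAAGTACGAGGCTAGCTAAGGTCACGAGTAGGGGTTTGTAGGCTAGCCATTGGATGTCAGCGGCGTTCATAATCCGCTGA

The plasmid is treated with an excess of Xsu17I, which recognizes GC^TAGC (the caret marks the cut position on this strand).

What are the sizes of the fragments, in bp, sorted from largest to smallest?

Xsu17I sites (GCTAGC) start at positions 8, 86, 117.
Xsu17I cuts after base 2 of each site, so after positions 9, 87, 118.
Circular molecule, 3 cuts → 3 fragments:
  10–87 → 78 bp
  88–118 → 31 bp
  119–155 then 1–9 → 37 + 9 = 46 bp
Sorted largest to smallest: 78, 46, 31 bp.

78, 46, 31 bp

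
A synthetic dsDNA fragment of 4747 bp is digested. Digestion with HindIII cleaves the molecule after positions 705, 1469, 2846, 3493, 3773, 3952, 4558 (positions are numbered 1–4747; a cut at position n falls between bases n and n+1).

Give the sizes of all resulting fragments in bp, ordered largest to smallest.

Linear molecule, 7 cuts → 8 fragments:
  705 − 0 = 705 bp
  1469 − 705 = 764 bp
  2846 − 1469 = 1377 bp
  3493 − 2846 = 647 bp
  3773 − 3493 = 280 bp
  3952 − 3773 = 179 bp
  4558 − 3952 = 606 bp
  4747 − 4558 = 189 bp
Sorted largest to smallest: 1377, 764, 705, 647, 606, 280, 189, 179 bp.

1377, 764, 705, 647, 606, 280, 189, 179 bp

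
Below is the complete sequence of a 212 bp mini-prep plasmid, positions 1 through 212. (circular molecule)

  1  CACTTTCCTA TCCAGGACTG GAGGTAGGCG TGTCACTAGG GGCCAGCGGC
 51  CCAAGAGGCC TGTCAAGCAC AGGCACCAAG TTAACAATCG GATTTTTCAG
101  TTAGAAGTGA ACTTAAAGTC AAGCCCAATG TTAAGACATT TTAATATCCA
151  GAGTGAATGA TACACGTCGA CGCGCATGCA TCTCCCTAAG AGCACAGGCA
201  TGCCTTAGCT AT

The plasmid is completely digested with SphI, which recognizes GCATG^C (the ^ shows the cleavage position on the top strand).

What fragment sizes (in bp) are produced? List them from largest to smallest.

SphI sites (GCATGC) start at positions 174, 198.
SphI cuts after base 5 of each site (before the last base), so after positions 178, 202.
Circular molecule, 2 cuts → 2 fragments:
  179–202 → 24 bp
  203–212 then 1–178 → 10 + 178 = 188 bp
Sorted largest to smallest: 188, 24 bp.

188, 24 bp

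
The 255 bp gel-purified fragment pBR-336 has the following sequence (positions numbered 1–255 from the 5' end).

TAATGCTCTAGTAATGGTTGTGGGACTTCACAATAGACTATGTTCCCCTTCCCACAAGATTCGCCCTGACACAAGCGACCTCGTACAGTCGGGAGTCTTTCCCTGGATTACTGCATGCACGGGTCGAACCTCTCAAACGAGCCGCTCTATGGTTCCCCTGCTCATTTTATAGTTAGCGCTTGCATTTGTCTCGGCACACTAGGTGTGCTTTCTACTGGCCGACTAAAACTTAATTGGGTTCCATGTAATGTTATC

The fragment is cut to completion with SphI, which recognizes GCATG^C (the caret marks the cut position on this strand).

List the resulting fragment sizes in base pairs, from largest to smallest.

The SphI site (GCATGC) starts at position 113.
SphI cuts after base 5 of each site (before the last base), so after position 117.
Linear molecule, 1 cut → 2 fragments:
  1–117 → 117 bp
  118–255 → 138 bp
Sorted largest to smallest: 138, 117 bp.

138, 117 bp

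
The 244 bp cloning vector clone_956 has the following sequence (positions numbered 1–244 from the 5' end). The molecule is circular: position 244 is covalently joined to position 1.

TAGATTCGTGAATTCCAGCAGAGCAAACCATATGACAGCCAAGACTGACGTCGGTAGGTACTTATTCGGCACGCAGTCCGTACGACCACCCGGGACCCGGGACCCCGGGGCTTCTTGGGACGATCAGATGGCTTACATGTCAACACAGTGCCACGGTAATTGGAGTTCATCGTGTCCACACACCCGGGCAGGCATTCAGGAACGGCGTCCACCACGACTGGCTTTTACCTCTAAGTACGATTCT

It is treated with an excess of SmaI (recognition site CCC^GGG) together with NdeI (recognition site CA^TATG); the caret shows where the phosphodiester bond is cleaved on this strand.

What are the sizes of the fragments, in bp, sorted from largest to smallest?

89, 79, 61, 8, 7 bp

SmaI sites (CCCGGG) start at positions 89, 96, 104, 183.
SmaI cuts after base 3 of each site, so after positions 91, 98, 106, 185.
The NdeI site (CATATG) starts at position 29.
NdeI cuts after base 2 of each site, so after position 30.
Combined cut positions: 30, 91, 98, 106, 185.
Circular molecule, 5 cuts → 5 fragments:
  31–91 → 61 bp
  92–98 → 7 bp
  99–106 → 8 bp
  107–185 → 79 bp
  186–244 then 1–30 → 59 + 30 = 89 bp
Sorted largest to smallest: 89, 79, 61, 8, 7 bp.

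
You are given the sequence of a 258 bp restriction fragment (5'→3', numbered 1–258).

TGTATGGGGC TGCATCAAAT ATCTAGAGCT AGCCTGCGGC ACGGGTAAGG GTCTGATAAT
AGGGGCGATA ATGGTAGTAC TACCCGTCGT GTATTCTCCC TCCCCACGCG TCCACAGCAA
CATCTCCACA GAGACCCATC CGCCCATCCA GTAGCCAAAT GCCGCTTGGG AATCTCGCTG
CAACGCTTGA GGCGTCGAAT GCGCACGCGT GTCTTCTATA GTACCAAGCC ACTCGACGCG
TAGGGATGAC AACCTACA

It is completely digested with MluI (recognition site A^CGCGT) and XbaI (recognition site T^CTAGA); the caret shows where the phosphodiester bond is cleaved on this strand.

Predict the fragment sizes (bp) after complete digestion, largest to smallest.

MluI sites (ACGCGT) start at positions 106, 205, 236.
MluI cuts after the first base of each site, so after positions 106, 205, 236.
The XbaI site (TCTAGA) starts at position 22.
XbaI cuts after the first base of each site, so after position 22.
Combined cut positions: 22, 106, 205, 236.
Linear molecule, 4 cuts → 5 fragments:
  1–22 → 22 bp
  23–106 → 84 bp
  107–205 → 99 bp
  206–236 → 31 bp
  237–258 → 22 bp
Sorted largest to smallest: 99, 84, 31, 22, 22 bp.

99, 84, 31, 22, 22 bp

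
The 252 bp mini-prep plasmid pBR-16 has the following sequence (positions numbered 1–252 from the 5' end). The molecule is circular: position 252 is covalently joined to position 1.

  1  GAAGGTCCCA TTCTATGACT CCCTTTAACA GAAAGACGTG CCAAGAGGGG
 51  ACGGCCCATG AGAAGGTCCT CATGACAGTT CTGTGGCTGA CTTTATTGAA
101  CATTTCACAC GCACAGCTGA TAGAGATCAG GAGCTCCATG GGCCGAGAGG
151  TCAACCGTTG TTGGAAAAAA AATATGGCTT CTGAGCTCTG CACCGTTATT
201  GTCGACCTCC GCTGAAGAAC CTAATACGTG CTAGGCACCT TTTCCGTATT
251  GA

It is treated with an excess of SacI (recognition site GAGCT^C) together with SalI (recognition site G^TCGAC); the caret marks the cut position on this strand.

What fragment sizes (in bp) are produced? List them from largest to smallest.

SacI sites (GAGCTC) start at positions 131, 183.
SacI cuts after base 5 of each site (before the last base), so after positions 135, 187.
The SalI site (GTCGAC) starts at position 201.
SalI cuts after the first base of each site, so after position 201.
Combined cut positions: 135, 187, 201.
Circular molecule, 3 cuts → 3 fragments:
  136–187 → 52 bp
  188–201 → 14 bp
  202–252 then 1–135 → 51 + 135 = 186 bp
Sorted largest to smallest: 186, 52, 14 bp.

186, 52, 14 bp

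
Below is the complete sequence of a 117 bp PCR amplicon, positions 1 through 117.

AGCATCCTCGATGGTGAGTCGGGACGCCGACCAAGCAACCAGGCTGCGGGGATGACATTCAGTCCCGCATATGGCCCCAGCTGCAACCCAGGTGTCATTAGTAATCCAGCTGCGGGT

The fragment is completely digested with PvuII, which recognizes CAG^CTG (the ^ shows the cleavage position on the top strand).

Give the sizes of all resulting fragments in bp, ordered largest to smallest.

PvuII sites (CAGCTG) start at positions 78, 107.
PvuII cuts after base 3 of each site, so after positions 80, 109.
Linear molecule, 2 cuts → 3 fragments:
  1–80 → 80 bp
  81–109 → 29 bp
  110–117 → 8 bp
Sorted largest to smallest: 80, 29, 8 bp.

80, 29, 8 bp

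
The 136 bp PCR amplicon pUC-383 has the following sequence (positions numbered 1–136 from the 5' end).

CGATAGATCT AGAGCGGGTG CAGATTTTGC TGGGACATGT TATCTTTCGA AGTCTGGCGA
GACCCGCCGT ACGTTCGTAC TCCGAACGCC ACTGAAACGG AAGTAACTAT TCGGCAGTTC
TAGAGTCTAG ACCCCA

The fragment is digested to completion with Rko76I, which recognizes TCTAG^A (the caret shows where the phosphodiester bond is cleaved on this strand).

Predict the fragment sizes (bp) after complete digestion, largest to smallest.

Rko76I sites (TCTAGA) start at positions 8, 119, 126.
Rko76I cuts after base 5 of each site (before the last base), so after positions 12, 123, 130.
Linear molecule, 3 cuts → 4 fragments:
  1–12 → 12 bp
  13–123 → 111 bp
  124–130 → 7 bp
  131–136 → 6 bp
Sorted largest to smallest: 111, 12, 7, 6 bp.

111, 12, 7, 6 bp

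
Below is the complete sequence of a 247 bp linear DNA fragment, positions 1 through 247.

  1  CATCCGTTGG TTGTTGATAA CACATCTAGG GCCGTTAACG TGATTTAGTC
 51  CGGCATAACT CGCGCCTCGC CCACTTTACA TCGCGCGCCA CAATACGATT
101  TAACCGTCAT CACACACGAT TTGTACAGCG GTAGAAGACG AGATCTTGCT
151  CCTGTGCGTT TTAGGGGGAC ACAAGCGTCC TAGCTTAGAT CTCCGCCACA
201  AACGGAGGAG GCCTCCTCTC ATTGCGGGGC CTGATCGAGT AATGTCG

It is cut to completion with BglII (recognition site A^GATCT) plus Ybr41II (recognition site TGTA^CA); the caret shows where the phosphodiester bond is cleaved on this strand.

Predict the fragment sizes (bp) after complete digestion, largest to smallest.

BglII sites (AGATCT) start at positions 141, 187.
BglII cuts after the first base of each site, so after positions 141, 187.
The Ybr41II site (TGTACA) starts at position 122.
Ybr41II cuts after base 4 of each site, so after position 125.
Combined cut positions: 125, 141, 187.
Linear molecule, 3 cuts → 4 fragments:
  1–125 → 125 bp
  126–141 → 16 bp
  142–187 → 46 bp
  188–247 → 60 bp
Sorted largest to smallest: 125, 60, 46, 16 bp.

125, 60, 46, 16 bp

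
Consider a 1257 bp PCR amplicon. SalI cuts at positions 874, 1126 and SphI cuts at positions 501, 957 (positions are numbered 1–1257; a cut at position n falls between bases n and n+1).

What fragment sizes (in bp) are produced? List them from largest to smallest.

Combined cut positions (sorted): 501, 874, 957, 1126.
Linear molecule, 4 cuts → 5 fragments:
  501 − 0 = 501 bp
  874 − 501 = 373 bp
  957 − 874 = 83 bp
  1126 − 957 = 169 bp
  1257 − 1126 = 131 bp
Sorted largest to smallest: 501, 373, 169, 131, 83 bp.

501, 373, 169, 131, 83 bp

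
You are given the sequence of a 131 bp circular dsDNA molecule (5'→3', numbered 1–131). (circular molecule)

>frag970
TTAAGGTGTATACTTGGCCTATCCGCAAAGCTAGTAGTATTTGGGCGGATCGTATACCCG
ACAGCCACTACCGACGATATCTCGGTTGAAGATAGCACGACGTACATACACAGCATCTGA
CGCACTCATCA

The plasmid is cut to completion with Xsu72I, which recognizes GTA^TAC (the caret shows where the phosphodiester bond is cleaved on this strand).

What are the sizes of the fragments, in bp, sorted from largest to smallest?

Xsu72I sites (GTATAC) start at positions 8, 52.
Xsu72I cuts after base 3 of each site, so after positions 10, 54.
Circular molecule, 2 cuts → 2 fragments:
  11–54 → 44 bp
  55–131 then 1–10 → 77 + 10 = 87 bp
Sorted largest to smallest: 87, 44 bp.

87, 44 bp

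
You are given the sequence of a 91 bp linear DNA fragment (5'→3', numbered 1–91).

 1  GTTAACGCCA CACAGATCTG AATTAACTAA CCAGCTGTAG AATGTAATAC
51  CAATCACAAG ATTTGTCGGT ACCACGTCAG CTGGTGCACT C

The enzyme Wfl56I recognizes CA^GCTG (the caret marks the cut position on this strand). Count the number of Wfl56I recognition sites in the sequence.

CAGCTG occurs starting at positions 32, 78.
Wfl56I cuts at 2 sites.

2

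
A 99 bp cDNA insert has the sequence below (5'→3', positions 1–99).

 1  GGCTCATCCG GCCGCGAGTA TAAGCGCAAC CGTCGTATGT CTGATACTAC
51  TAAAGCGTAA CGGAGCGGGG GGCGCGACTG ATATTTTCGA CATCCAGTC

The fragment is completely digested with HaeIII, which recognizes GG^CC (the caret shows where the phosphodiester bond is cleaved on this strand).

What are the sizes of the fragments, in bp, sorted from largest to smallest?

The HaeIII site (GGCC) starts at position 10.
HaeIII cuts after base 2 of each site, so after position 11.
Linear molecule, 1 cut → 2 fragments:
  1–11 → 11 bp
  12–99 → 88 bp
Sorted largest to smallest: 88, 11 bp.

88, 11 bp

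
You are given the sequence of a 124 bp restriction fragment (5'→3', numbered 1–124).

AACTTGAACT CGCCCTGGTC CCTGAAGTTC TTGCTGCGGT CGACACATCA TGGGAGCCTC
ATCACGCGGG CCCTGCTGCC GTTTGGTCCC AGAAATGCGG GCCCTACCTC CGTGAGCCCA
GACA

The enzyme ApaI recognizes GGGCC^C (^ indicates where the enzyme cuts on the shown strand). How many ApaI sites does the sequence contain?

GGGCCC occurs starting at positions 68, 99.
ApaI cuts at 2 sites.

2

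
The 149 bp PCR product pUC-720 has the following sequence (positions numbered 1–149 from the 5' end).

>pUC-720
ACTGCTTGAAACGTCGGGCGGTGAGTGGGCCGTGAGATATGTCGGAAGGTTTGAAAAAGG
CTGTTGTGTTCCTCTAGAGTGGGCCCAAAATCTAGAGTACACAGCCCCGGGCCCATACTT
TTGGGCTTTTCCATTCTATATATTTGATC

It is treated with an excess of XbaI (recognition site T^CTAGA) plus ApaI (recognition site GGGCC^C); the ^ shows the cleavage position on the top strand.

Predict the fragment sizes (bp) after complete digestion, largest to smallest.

73, 36, 22, 12, 6 bp

XbaI sites (TCTAGA) start at positions 73, 91.
XbaI cuts after the first base of each site, so after positions 73, 91.
ApaI sites (GGGCCC) start at positions 81, 109.
ApaI cuts after base 5 of each site (before the last base), so after positions 85, 113.
Combined cut positions: 73, 85, 91, 113.
Linear molecule, 4 cuts → 5 fragments:
  1–73 → 73 bp
  74–85 → 12 bp
  86–91 → 6 bp
  92–113 → 22 bp
  114–149 → 36 bp
Sorted largest to smallest: 73, 36, 22, 12, 6 bp.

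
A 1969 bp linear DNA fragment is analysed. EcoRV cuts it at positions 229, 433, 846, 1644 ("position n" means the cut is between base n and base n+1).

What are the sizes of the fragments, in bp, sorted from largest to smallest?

Linear molecule, 4 cuts → 5 fragments:
  229 − 0 = 229 bp
  433 − 229 = 204 bp
  846 − 433 = 413 bp
  1644 − 846 = 798 bp
  1969 − 1644 = 325 bp
Sorted largest to smallest: 798, 413, 325, 229, 204 bp.

798, 413, 325, 229, 204 bp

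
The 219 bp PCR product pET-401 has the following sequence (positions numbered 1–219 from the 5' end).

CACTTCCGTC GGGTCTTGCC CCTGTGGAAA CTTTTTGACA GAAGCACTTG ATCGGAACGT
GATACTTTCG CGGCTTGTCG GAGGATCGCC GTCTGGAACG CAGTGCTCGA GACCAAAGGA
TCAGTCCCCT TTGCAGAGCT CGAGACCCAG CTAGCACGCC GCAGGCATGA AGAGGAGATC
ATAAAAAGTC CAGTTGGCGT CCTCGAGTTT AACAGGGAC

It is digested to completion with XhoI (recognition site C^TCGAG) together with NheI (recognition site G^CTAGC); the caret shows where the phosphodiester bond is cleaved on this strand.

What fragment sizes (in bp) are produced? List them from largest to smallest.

106, 52, 33, 17, 11 bp

XhoI sites (CTCGAG) start at positions 106, 139, 202.
XhoI cuts after the first base of each site, so after positions 106, 139, 202.
The NheI site (GCTAGC) starts at position 150.
NheI cuts after the first base of each site, so after position 150.
Combined cut positions: 106, 139, 150, 202.
Linear molecule, 4 cuts → 5 fragments:
  1–106 → 106 bp
  107–139 → 33 bp
  140–150 → 11 bp
  151–202 → 52 bp
  203–219 → 17 bp
Sorted largest to smallest: 106, 52, 33, 17, 11 bp.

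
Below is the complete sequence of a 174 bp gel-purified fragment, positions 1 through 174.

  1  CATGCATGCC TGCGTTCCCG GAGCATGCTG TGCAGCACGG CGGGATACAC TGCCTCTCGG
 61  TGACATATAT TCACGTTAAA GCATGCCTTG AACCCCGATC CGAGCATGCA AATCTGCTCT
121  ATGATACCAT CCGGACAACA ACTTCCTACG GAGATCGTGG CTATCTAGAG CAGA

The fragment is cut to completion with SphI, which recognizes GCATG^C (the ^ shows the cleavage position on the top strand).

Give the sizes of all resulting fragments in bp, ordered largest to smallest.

66, 58, 23, 19, 8 bp

SphI sites (GCATGC) start at positions 4, 23, 81, 104.
SphI cuts after base 5 of each site (before the last base), so after positions 8, 27, 85, 108.
Linear molecule, 4 cuts → 5 fragments:
  1–8 → 8 bp
  9–27 → 19 bp
  28–85 → 58 bp
  86–108 → 23 bp
  109–174 → 66 bp
Sorted largest to smallest: 66, 58, 23, 19, 8 bp.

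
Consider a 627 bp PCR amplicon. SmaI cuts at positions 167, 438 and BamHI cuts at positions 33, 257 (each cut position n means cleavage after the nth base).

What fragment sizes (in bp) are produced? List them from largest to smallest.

Combined cut positions (sorted): 33, 167, 257, 438.
Linear molecule, 4 cuts → 5 fragments:
  33 − 0 = 33 bp
  167 − 33 = 134 bp
  257 − 167 = 90 bp
  438 − 257 = 181 bp
  627 − 438 = 189 bp
Sorted largest to smallest: 189, 181, 134, 90, 33 bp.

189, 181, 134, 90, 33 bp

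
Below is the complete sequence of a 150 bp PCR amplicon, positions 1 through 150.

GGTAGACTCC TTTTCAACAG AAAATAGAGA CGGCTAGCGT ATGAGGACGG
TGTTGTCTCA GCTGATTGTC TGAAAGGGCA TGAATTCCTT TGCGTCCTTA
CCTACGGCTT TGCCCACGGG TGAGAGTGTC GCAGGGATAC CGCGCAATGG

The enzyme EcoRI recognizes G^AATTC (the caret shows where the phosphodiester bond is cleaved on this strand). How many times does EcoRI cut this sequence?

GAATTC occurs starting at position 82.
EcoRI cuts at 1 site.

1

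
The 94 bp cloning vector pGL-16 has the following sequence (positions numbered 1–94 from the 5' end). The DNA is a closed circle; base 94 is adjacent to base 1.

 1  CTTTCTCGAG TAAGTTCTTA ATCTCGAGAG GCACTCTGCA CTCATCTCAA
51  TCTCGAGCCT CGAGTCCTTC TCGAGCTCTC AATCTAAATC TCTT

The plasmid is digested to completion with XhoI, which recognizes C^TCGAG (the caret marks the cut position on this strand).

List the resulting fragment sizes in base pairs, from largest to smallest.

29, 29, 18, 11, 7 bp

XhoI sites (CTCGAG) start at positions 5, 23, 52, 59, 70.
XhoI cuts after the first base of each site, so after positions 5, 23, 52, 59, 70.
Circular molecule, 5 cuts → 5 fragments:
  6–23 → 18 bp
  24–52 → 29 bp
  53–59 → 7 bp
  60–70 → 11 bp
  71–94 then 1–5 → 24 + 5 = 29 bp
Sorted largest to smallest: 29, 29, 18, 11, 7 bp.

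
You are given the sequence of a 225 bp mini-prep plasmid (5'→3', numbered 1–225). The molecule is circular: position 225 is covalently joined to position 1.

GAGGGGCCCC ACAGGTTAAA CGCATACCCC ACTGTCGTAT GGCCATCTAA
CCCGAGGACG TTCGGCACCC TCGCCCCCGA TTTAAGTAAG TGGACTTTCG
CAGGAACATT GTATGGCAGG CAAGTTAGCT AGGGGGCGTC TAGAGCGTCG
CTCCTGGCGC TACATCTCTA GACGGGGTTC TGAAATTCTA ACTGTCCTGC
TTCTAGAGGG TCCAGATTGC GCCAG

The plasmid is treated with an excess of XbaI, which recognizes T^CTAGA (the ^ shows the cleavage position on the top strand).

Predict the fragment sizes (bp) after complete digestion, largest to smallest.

162, 35, 28 bp

XbaI sites (TCTAGA) start at positions 139, 167, 202.
XbaI cuts after the first base of each site, so after positions 139, 167, 202.
Circular molecule, 3 cuts → 3 fragments:
  140–167 → 28 bp
  168–202 → 35 bp
  203–225 then 1–139 → 23 + 139 = 162 bp
Sorted largest to smallest: 162, 35, 28 bp.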